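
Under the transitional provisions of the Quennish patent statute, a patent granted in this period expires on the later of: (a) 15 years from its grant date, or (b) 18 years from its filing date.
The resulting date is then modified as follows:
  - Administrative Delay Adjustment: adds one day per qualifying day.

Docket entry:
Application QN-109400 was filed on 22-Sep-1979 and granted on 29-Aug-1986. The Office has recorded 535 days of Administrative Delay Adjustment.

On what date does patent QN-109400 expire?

2003-02-15

(a) grant + 15 years → 29 August 2001.
(b) filing + 18 years → 22 September 1997.
Later of the two: 29 August 2001.
Administrative Delay Adjustment: +535 days → 15 February 2003.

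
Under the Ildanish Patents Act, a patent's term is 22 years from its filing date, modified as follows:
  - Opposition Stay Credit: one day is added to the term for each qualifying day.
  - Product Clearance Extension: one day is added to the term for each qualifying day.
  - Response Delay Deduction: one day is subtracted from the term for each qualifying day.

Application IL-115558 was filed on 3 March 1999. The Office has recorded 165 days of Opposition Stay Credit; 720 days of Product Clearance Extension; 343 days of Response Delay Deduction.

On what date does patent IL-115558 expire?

2022-08-27

Base term: filing date + 22 years → 3 March 2021.
Opposition Stay Credit: +165 days → 15 August 2021.
Product Clearance Extension: +720 days → 5 August 2023.
Response Delay Deduction: −343 days → 27 August 2022.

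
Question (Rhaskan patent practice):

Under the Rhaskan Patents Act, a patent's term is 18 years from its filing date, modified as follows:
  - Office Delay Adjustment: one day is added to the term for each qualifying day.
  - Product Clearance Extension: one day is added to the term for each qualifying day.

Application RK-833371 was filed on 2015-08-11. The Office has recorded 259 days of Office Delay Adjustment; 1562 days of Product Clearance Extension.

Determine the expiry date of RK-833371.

Base term: filing date + 18 years → 11 August 2033.
Office Delay Adjustment: +259 days → 27 April 2034.
Product Clearance Extension: +1562 days → 6 August 2038.

August 6, 2038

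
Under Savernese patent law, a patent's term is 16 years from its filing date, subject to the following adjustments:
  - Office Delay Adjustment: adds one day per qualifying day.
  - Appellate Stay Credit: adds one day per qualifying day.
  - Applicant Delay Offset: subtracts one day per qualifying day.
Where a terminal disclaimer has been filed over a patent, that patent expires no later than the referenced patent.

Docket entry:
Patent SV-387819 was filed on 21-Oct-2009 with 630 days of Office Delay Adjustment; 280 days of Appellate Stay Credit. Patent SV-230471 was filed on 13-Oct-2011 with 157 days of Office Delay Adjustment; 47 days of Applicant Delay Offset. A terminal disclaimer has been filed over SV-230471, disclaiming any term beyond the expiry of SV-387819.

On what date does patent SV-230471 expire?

2028-01-31

Natural term of SV-230471:
  Base: filing + 16 years → 13 October 2027.
  Office Delay Adjustment: +157 days → 18 March 2028.
  Applicant Delay Offset: −47 days → 31 January 2028.
Expiry of referenced patent SV-387819:
  Base: filing + 16 years → 21 October 2025.
  Office Delay Adjustment: +630 days → 13 July 2027.
  Appellate Stay Credit: +280 days → 18 April 2028.
Terminal disclaimer: SV-230471 expires on the earlier of 31 January 2028 and 18 April 2028.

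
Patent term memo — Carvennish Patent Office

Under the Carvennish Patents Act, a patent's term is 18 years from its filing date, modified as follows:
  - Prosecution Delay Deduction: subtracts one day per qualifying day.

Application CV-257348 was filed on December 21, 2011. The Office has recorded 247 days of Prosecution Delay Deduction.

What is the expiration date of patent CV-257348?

Base term: filing date + 18 years → 21 December 2029.
Prosecution Delay Deduction: −247 days → 18 April 2029.

2029-04-18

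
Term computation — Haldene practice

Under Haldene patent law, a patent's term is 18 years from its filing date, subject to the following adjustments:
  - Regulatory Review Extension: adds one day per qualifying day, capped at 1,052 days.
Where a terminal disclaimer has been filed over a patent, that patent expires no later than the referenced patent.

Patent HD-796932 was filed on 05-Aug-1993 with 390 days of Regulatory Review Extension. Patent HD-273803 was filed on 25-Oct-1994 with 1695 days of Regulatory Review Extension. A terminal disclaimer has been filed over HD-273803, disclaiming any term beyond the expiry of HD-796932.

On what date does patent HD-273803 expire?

2012-08-29

Natural term of HD-273803:
  Base: filing + 18 years → 25 October 2012.
  Regulatory Review Extension: 1695 days claimed exceeds the 1052-day cap, so +1052 days → 12 September 2015.
Expiry of referenced patent HD-796932:
  Base: filing + 18 years → 5 August 2011.
  Regulatory Review Extension: 390 days (within the 1052-day cap) → +390 days → 29 August 2012.
Terminal disclaimer: HD-273803 expires on the earlier of 12 September 2015 and 29 August 2012.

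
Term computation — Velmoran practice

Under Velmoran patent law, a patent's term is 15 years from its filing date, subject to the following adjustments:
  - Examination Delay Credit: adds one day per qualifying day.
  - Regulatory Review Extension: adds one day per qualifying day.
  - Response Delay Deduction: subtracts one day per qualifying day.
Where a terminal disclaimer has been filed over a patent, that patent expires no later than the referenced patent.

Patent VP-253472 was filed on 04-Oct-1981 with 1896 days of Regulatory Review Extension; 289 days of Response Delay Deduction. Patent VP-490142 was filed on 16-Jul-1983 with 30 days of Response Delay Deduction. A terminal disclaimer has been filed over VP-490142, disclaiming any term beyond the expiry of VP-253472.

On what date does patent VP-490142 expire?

Natural term of VP-490142:
  Base: filing + 15 years → 16 July 1998.
  Response Delay Deduction: −30 days → 16 June 1998.
Expiry of referenced patent VP-253472:
  Base: filing + 15 years → 4 October 1996.
  Regulatory Review Extension: +1896 days → 13 December 2001.
  Response Delay Deduction: −289 days → 27 February 2001.
Terminal disclaimer: VP-490142 expires on the earlier of 16 June 1998 and 27 February 2001.

1998-06-16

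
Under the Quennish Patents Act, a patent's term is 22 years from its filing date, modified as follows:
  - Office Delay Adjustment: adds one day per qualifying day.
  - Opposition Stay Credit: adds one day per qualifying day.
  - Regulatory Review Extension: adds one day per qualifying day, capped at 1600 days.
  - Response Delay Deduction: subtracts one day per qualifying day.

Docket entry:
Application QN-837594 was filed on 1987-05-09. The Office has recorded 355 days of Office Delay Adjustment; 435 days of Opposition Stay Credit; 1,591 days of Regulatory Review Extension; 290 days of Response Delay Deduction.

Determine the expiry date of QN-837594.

Base term: filing date + 22 years → 9 May 2009.
Office Delay Adjustment: +355 days → 29 April 2010.
Opposition Stay Credit: +435 days → 8 July 2011.
Regulatory Review Extension: 1591 days (within the 1600-day cap) → +1591 days → 15 November 2015.
Response Delay Deduction: −290 days → 29 January 2015.

January 29, 2015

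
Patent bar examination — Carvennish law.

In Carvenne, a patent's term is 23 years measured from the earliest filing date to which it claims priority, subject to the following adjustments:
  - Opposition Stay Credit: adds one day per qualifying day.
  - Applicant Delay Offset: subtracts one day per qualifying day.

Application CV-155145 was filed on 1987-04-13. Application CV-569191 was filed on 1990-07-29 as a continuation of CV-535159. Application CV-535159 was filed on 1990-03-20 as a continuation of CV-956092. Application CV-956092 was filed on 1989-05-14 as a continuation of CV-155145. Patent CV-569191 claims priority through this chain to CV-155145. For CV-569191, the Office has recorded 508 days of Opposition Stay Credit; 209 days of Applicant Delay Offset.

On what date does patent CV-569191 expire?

Earliest priority filing: 13 April 1987.
Base term: 13 April 1987 + 23 years → 13 April 2010.
Opposition Stay Credit: +508 days → 3 September 2011.
Applicant Delay Offset: −209 days → 6 February 2011.

February 6, 2011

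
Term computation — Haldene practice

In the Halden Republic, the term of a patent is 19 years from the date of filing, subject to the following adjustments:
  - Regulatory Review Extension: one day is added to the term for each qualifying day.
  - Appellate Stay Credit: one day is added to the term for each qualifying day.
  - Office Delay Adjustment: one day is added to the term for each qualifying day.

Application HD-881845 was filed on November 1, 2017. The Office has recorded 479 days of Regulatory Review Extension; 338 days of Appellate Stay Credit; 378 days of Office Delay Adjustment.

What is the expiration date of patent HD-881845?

February 9, 2040

Base term: filing date + 19 years → 1 November 2036.
Regulatory Review Extension: +479 days → 23 February 2038.
Appellate Stay Credit: +338 days → 27 January 2039.
Office Delay Adjustment: +378 days → 9 February 2040.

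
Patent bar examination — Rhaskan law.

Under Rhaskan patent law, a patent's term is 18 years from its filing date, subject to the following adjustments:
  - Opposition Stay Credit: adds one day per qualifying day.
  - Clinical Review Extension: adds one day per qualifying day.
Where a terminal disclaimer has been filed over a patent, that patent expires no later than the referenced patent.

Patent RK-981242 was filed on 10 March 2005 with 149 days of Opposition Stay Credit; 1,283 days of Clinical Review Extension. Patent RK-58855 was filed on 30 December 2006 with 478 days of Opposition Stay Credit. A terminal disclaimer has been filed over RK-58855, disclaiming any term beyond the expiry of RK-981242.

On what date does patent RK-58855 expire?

Natural term of RK-58855:
  Base: filing + 18 years → 30 December 2024.
  Opposition Stay Credit: +478 days → 22 April 2026.
Expiry of referenced patent RK-981242:
  Base: filing + 18 years → 10 March 2023.
  Opposition Stay Credit: +149 days → 6 August 2023.
  Clinical Review Extension: +1283 days → 9 February 2027.
Terminal disclaimer: RK-58855 expires on the earlier of 22 April 2026 and 9 February 2027.

April 22, 2026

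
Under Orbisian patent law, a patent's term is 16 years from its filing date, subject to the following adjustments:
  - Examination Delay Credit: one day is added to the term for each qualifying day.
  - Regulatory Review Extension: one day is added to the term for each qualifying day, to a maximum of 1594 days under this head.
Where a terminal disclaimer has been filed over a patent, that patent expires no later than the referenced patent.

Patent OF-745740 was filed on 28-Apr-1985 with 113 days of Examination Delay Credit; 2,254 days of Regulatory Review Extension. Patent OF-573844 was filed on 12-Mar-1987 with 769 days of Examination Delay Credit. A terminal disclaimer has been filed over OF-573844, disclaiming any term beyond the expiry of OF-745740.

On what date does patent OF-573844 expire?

Natural term of OF-573844:
  Base: filing + 16 years → 12 March 2003.
  Examination Delay Credit: +769 days → 19 April 2005.
Expiry of referenced patent OF-745740:
  Base: filing + 16 years → 28 April 2001.
  Examination Delay Credit: +113 days → 19 August 2001.
  Regulatory Review Extension: 2254 days claimed exceeds the 1594-day cap, so +1594 days → 30 December 2005.
Terminal disclaimer: OF-573844 expires on the earlier of 19 April 2005 and 30 December 2005.

April 19, 2005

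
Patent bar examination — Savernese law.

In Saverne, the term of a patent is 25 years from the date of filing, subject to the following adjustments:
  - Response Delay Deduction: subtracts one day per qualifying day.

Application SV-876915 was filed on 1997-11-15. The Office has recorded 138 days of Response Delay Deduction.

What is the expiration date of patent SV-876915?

Base term: filing date + 25 years → 15 November 2022.
Response Delay Deduction: −138 days → 30 June 2022.

2022-06-30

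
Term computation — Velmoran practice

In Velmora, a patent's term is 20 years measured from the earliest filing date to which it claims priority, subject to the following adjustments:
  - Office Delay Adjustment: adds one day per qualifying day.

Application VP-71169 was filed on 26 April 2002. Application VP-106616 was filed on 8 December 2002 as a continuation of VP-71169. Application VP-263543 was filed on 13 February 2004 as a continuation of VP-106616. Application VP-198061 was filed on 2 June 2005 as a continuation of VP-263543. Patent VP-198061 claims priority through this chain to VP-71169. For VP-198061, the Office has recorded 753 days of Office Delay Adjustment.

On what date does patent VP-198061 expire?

Earliest priority filing: 26 April 2002.
Base term: 26 April 2002 + 20 years → 26 April 2022.
Office Delay Adjustment: +753 days → 18 May 2024.

2024-05-18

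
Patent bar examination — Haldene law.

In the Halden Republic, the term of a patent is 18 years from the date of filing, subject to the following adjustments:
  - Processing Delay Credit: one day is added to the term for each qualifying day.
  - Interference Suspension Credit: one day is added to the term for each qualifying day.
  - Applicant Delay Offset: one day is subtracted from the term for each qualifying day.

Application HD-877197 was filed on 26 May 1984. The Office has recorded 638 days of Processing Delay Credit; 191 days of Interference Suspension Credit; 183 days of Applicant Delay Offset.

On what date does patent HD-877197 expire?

March 2, 2004

Base term: filing date + 18 years → 26 May 2002.
Processing Delay Credit: +638 days → 23 February 2004.
Interference Suspension Credit: +191 days → 1 September 2004.
Applicant Delay Offset: −183 days → 2 March 2004.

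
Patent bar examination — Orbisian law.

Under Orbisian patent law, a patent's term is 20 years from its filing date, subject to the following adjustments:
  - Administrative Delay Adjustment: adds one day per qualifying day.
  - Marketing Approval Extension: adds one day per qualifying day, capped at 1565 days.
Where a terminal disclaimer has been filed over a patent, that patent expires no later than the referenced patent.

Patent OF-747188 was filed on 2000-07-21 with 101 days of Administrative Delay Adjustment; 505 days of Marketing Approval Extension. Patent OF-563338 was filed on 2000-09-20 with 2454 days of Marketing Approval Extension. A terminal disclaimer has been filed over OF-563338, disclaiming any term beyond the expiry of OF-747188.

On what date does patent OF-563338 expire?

March 19, 2022

Natural term of OF-563338:
  Base: filing + 20 years → 20 September 2020.
  Marketing Approval Extension: 2454 days claimed exceeds the 1565-day cap, so +1565 days → 2 January 2025.
Expiry of referenced patent OF-747188:
  Base: filing + 20 years → 21 July 2020.
  Administrative Delay Adjustment: +101 days → 30 October 2020.
  Marketing Approval Extension: 505 days (within the 1565-day cap) → +505 days → 19 March 2022.
Terminal disclaimer: OF-563338 expires on the earlier of 2 January 2025 and 19 March 2022.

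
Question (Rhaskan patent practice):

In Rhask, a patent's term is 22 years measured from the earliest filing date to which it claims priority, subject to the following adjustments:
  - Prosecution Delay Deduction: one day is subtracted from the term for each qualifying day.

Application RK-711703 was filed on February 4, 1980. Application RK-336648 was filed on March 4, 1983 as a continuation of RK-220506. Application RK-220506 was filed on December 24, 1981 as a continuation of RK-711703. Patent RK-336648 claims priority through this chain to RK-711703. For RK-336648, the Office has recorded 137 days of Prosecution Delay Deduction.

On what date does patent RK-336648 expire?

2001-09-20

Earliest priority filing: 4 February 1980.
Base term: 4 February 1980 + 22 years → 4 February 2002.
Prosecution Delay Deduction: −137 days → 20 September 2001.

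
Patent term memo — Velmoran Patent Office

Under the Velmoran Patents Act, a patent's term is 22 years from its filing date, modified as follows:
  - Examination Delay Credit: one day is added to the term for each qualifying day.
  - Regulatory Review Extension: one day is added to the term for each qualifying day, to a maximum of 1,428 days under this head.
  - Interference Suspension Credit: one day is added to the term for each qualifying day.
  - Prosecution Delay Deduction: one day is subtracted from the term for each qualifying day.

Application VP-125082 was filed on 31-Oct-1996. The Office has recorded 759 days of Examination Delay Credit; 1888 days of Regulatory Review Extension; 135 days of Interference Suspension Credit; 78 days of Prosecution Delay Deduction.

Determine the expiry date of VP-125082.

Base term: filing date + 22 years → 31 October 2018.
Examination Delay Credit: +759 days → 28 November 2020.
Regulatory Review Extension: 1888 days claimed exceeds the 1428-day cap, so +1428 days → 26 October 2024.
Interference Suspension Credit: +135 days → 10 March 2025.
Prosecution Delay Deduction: −78 days → 22 December 2024.

2024-12-22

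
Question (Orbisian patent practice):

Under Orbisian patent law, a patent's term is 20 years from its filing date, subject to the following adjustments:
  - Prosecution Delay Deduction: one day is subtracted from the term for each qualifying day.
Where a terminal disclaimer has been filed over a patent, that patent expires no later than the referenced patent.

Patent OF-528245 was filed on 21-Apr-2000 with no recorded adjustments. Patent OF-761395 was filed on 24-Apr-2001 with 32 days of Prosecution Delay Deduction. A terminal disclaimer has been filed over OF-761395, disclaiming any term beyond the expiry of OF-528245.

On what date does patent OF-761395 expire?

Natural term of OF-761395:
  Base: filing + 20 years → 24 April 2021.
  Prosecution Delay Deduction: −32 days → 23 March 2021.
Expiry of referenced patent OF-528245:
  Base: filing + 20 years → 21 April 2020.
Terminal disclaimer: OF-761395 expires on the earlier of 23 March 2021 and 21 April 2020.

2020-04-21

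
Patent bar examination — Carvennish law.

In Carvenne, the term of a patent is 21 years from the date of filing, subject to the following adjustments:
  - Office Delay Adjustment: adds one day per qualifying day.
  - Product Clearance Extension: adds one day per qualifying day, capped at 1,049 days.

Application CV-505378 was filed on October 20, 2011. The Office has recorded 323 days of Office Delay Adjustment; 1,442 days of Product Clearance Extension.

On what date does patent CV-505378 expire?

Base term: filing date + 21 years → 20 October 2032.
Office Delay Adjustment: +323 days → 8 September 2033.
Product Clearance Extension: 1442 days claimed exceeds the 1049-day cap, so +1049 days → 23 July 2036.

July 23, 2036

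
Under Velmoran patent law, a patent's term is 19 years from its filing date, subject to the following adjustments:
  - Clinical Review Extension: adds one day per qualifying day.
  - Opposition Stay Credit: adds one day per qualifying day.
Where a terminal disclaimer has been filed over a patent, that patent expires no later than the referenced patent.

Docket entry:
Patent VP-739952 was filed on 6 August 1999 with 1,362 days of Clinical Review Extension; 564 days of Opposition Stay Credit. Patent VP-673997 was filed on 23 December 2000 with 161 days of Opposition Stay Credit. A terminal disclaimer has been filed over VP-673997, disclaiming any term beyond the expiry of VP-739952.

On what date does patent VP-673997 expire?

2020-06-01

Natural term of VP-673997:
  Base: filing + 19 years → 23 December 2019.
  Opposition Stay Credit: +161 days → 1 June 2020.
Expiry of referenced patent VP-739952:
  Base: filing + 19 years → 6 August 2018.
  Clinical Review Extension: +1362 days → 29 April 2022.
  Opposition Stay Credit: +564 days → 14 November 2023.
Terminal disclaimer: VP-673997 expires on the earlier of 1 June 2020 and 14 November 2023.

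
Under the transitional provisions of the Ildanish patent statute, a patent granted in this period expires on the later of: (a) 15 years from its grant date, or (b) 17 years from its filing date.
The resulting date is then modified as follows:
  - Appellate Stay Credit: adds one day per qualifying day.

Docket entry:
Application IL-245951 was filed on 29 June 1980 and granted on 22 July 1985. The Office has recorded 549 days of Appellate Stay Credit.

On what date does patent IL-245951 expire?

(a) grant + 15 years → 22 July 2000.
(b) filing + 17 years → 29 June 1997.
Later of the two: 22 July 2000.
Appellate Stay Credit: +549 days → 22 January 2002.

2002-01-22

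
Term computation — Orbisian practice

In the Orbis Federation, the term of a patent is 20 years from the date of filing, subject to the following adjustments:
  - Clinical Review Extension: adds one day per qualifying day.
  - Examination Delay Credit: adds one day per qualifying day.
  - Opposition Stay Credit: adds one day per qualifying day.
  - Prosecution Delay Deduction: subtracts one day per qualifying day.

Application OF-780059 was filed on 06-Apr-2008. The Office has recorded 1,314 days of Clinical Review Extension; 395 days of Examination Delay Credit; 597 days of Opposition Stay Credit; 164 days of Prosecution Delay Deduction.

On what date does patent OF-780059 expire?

Base term: filing date + 20 years → 6 April 2028.
Clinical Review Extension: +1314 days → 11 November 2031.
Examination Delay Credit: +395 days → 10 December 2032.
Opposition Stay Credit: +597 days → 30 July 2034.
Prosecution Delay Deduction: −164 days → 16 February 2034.

2034-02-16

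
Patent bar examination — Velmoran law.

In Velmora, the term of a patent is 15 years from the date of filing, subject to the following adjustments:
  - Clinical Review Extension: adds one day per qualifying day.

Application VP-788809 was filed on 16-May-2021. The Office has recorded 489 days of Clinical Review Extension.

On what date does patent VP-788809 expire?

Base term: filing date + 15 years → 16 May 2036.
Clinical Review Extension: +489 days → 17 September 2037.

September 17, 2037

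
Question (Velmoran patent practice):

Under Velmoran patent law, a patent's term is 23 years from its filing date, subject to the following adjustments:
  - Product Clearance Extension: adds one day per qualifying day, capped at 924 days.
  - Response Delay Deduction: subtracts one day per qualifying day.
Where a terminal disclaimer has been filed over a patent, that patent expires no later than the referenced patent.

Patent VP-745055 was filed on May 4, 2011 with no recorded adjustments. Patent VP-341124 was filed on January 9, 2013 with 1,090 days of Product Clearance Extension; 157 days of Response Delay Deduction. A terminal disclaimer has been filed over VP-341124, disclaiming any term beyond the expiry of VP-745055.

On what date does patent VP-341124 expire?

Natural term of VP-341124:
  Base: filing + 23 years → 9 January 2036.
  Product Clearance Extension: 1090 days claimed exceeds the 924-day cap, so +924 days → 21 July 2038.
  Response Delay Deduction: −157 days → 14 February 2038.
Expiry of referenced patent VP-745055:
  Base: filing + 23 years → 4 May 2034.
Terminal disclaimer: VP-341124 expires on the earlier of 14 February 2038 and 4 May 2034.

May 4, 2034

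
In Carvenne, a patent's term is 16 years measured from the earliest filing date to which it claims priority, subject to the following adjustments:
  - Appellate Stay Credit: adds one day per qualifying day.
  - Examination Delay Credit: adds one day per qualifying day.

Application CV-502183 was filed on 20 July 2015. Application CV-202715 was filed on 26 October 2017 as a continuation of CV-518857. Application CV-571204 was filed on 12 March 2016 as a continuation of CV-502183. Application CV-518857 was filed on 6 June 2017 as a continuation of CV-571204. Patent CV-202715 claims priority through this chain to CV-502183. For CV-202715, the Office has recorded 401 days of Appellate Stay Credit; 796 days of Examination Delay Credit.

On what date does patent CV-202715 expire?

2034-10-29

Earliest priority filing: 20 July 2015.
Base term: 20 July 2015 + 16 years → 20 July 2031.
Appellate Stay Credit: +401 days → 24 August 2032.
Examination Delay Credit: +796 days → 29 October 2034.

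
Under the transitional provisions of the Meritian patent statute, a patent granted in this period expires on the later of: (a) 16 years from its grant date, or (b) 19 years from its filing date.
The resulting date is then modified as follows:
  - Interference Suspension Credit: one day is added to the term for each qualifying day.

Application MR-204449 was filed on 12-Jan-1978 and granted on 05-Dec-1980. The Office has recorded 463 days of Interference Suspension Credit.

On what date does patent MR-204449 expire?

(a) grant + 16 years → 5 December 1996.
(b) filing + 19 years → 12 January 1997.
Later of the two: 12 January 1997.
Interference Suspension Credit: +463 days → 20 April 1998.

April 20, 1998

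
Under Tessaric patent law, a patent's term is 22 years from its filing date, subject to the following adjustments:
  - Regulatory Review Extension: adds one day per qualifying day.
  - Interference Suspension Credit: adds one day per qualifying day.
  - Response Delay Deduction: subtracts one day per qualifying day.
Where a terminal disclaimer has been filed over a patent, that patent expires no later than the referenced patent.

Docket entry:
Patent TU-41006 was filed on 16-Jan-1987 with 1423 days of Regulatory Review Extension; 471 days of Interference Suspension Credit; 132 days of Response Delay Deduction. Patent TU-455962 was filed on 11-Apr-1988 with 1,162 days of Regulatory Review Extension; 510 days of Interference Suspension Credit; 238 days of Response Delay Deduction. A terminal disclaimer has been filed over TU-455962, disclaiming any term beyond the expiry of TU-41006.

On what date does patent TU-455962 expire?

Natural term of TU-455962:
  Base: filing + 22 years → 11 April 2010.
  Regulatory Review Extension: +1162 days → 16 June 2013.
  Interference Suspension Credit: +510 days → 8 November 2014.
  Response Delay Deduction: −238 days → 15 March 2014.
Expiry of referenced patent TU-41006:
  Base: filing + 22 years → 16 January 2009.
  Regulatory Review Extension: +1423 days → 9 December 2012.
  Interference Suspension Credit: +471 days → 25 March 2014.
  Response Delay Deduction: −132 days → 13 November 2013.
Terminal disclaimer: TU-455962 expires on the earlier of 15 March 2014 and 13 November 2013.

November 13, 2013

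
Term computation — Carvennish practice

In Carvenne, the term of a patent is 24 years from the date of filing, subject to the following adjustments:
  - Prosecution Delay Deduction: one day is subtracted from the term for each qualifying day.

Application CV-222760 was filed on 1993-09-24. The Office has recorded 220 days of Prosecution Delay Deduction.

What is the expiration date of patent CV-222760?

Base term: filing date + 24 years → 24 September 2017.
Prosecution Delay Deduction: −220 days → 16 February 2017.

2017-02-16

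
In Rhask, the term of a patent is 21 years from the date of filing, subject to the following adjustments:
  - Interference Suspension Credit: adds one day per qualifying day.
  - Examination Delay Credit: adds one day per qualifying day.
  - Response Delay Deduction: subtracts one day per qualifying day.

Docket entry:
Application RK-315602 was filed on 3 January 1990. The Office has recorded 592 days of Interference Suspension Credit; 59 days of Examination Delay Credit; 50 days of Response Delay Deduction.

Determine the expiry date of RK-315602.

Base term: filing date + 21 years → 3 January 2011.
Interference Suspension Credit: +592 days → 17 August 2012.
Examination Delay Credit: +59 days → 15 October 2012.
Response Delay Deduction: −50 days → 26 August 2012.

August 26, 2012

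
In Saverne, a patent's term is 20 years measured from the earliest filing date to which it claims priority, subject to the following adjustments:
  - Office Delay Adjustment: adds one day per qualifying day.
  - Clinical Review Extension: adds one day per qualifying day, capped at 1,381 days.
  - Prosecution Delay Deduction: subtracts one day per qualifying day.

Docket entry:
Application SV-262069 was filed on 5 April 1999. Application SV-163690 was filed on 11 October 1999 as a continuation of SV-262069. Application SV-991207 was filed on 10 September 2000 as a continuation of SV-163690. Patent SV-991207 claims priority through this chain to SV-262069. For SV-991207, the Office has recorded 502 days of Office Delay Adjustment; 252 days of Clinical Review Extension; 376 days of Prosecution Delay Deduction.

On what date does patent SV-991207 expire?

2020-04-17

Earliest priority filing: 5 April 1999.
Base term: 5 April 1999 + 20 years → 5 April 2019.
Office Delay Adjustment: +502 days → 19 August 2020.
Clinical Review Extension: 252 days (within the 1381-day cap) → +252 days → 28 April 2021.
Prosecution Delay Deduction: −376 days → 17 April 2020.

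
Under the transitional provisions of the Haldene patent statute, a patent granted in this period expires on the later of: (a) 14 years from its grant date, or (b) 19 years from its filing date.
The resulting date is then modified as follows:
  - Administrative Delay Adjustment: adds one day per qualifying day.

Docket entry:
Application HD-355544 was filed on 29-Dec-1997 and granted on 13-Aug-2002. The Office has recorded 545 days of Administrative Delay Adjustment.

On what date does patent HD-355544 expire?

(a) grant + 14 years → 13 August 2016.
(b) filing + 19 years → 29 December 2016.
Later of the two: 29 December 2016.
Administrative Delay Adjustment: +545 days → 27 June 2018.

June 27, 2018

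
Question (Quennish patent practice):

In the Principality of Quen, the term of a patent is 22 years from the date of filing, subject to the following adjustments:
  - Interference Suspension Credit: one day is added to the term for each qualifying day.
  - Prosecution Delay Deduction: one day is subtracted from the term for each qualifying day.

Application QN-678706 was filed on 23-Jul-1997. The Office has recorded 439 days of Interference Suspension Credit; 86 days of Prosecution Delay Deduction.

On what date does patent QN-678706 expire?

2020-07-10

Base term: filing date + 22 years → 23 July 2019.
Interference Suspension Credit: +439 days → 4 October 2020.
Prosecution Delay Deduction: −86 days → 10 July 2020.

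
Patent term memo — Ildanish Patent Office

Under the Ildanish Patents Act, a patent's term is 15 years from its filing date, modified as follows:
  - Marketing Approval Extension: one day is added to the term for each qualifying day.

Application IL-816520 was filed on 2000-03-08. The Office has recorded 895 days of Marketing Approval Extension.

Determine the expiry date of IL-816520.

Base term: filing date + 15 years → 8 March 2015.
Marketing Approval Extension: +895 days → 19 August 2017.

August 19, 2017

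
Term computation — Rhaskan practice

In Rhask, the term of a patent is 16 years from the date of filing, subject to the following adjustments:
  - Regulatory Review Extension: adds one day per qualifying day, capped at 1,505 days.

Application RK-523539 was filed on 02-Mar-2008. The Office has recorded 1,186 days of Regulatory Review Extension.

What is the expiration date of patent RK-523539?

Base term: filing date + 16 years → 2 March 2024.
Regulatory Review Extension: 1186 days (within the 1505-day cap) → +1186 days → 1 June 2027.

2027-06-01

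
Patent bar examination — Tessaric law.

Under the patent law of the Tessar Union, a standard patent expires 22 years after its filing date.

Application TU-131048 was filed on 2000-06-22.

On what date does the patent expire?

2022-06-22

Filing date + 22 years → 22 June 2022.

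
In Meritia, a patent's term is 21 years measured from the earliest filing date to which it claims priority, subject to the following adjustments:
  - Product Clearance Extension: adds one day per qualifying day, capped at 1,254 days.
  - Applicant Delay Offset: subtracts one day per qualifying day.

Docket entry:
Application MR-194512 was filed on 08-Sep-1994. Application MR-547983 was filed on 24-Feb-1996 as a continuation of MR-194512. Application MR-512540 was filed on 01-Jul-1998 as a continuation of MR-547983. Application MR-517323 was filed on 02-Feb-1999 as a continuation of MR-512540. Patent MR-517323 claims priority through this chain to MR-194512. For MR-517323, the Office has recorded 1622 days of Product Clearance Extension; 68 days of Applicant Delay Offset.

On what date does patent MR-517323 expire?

Earliest priority filing: 8 September 1994.
Base term: 8 September 1994 + 21 years → 8 September 2015.
Product Clearance Extension: 1622 days claimed exceeds the 1254-day cap, so +1254 days → 13 February 2019.
Applicant Delay Offset: −68 days → 7 December 2018.

December 7, 2018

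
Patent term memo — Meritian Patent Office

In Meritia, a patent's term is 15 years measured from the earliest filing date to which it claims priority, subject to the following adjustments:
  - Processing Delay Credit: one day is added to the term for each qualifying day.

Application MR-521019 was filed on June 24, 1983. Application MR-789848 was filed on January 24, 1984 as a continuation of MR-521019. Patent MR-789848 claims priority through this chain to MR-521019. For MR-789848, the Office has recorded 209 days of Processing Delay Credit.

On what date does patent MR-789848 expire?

Earliest priority filing: 24 June 1983.
Base term: 24 June 1983 + 15 years → 24 June 1998.
Processing Delay Credit: +209 days → 19 January 1999.

1999-01-19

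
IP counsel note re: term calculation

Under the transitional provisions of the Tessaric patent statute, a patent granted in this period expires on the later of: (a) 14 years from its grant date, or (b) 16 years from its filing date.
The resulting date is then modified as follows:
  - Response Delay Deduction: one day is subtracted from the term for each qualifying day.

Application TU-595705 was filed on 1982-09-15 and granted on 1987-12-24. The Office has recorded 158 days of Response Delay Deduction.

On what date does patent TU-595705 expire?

(a) grant + 14 years → 24 December 2001.
(b) filing + 16 years → 15 September 1998.
Later of the two: 24 December 2001.
Response Delay Deduction: −158 days → 19 July 2001.

2001-07-19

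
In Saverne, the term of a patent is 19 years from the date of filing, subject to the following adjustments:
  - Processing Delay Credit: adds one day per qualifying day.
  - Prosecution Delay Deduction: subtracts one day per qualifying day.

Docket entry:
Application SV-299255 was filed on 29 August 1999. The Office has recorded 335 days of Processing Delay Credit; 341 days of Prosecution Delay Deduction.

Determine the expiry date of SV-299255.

2018-08-23

Base term: filing date + 19 years → 29 August 2018.
Processing Delay Credit: +335 days → 30 July 2019.
Prosecution Delay Deduction: −341 days → 23 August 2018.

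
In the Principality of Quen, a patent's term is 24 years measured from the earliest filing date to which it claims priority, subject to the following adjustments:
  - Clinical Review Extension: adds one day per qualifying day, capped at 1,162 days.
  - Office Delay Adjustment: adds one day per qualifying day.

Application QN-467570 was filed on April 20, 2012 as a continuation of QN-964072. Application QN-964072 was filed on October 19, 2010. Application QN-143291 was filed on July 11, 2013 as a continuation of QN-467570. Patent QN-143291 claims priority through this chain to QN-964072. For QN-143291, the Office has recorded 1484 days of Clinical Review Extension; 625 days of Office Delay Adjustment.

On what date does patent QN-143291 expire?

September 10, 2039

Earliest priority filing: 19 October 2010.
Base term: 19 October 2010 + 24 years → 19 October 2034.
Clinical Review Extension: 1484 days claimed exceeds the 1162-day cap, so +1162 days → 24 December 2037.
Office Delay Adjustment: +625 days → 10 September 2039.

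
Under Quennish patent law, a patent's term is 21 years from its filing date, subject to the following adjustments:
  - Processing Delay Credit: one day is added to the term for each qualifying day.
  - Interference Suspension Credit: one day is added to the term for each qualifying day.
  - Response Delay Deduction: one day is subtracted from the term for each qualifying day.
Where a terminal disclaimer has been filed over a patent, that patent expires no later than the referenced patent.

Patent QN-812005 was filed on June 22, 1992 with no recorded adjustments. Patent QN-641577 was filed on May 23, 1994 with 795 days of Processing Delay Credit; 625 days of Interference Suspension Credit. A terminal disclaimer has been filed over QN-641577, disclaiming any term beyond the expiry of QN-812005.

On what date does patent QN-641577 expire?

2013-06-22

Natural term of QN-641577:
  Base: filing + 21 years → 23 May 2015.
  Processing Delay Credit: +795 days → 26 July 2017.
  Interference Suspension Credit: +625 days → 12 April 2019.
Expiry of referenced patent QN-812005:
  Base: filing + 21 years → 22 June 2013.
Terminal disclaimer: QN-641577 expires on the earlier of 12 April 2019 and 22 June 2013.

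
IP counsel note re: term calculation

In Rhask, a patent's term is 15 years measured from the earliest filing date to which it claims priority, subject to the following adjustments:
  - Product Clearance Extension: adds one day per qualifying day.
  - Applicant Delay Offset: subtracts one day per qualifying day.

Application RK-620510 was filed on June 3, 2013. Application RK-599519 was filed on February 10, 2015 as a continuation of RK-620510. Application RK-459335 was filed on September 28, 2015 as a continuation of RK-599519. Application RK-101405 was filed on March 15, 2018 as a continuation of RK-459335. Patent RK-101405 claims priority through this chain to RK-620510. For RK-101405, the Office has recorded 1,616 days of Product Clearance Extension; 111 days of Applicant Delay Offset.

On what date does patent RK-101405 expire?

Earliest priority filing: 3 June 2013.
Base term: 3 June 2013 + 15 years → 3 June 2028.
Product Clearance Extension: +1616 days → 5 November 2032.
Applicant Delay Offset: −111 days → 17 July 2032.

2032-07-17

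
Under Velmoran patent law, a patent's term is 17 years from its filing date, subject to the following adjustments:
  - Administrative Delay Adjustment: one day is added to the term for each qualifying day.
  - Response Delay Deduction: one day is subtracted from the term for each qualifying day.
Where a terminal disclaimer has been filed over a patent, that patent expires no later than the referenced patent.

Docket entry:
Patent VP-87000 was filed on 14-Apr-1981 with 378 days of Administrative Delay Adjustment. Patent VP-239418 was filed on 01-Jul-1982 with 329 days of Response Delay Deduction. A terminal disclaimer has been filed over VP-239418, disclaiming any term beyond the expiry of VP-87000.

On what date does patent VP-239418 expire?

1998-08-06

Natural term of VP-239418:
  Base: filing + 17 years → 1 July 1999.
  Response Delay Deduction: −329 days → 6 August 1998.
Expiry of referenced patent VP-87000:
  Base: filing + 17 years → 14 April 1998.
  Administrative Delay Adjustment: +378 days → 27 April 1999.
Terminal disclaimer: VP-239418 expires on the earlier of 6 August 1998 and 27 April 1999.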